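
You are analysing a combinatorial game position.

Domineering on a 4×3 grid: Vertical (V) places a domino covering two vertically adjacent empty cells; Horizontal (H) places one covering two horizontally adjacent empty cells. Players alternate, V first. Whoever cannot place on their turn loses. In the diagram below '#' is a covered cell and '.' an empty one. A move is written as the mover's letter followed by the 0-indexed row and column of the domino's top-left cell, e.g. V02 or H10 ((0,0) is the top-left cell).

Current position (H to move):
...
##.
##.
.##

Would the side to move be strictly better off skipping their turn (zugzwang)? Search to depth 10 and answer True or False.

zugzwang(.../##./##./.##, H) = True

ply 1, H at .../##./##./.## | H00=-1→##./##./##./.##*; H01=-1→.##/##./##./.##
ply 2, V at ##./##./##./.## | V02=+1→###/###/##./.##*; V12=+1→##./###/###/.##
ply 3: ###/###/##./.## is terminal -1 (H); from .../##./##./.## depth 10
if H skipped the turn, V would face:
~ ply 1, V at .../##./##./.## | V02=-1→..#/###/##./.##*; V12=-1→.../###/###/.##
~ ply 2, H at ..#/###/##./.## | H00=+1→###/###/##./.##*
~ ply 3: ###/###/##./.## is terminal -1 (V); from .../##./##./.## depth 10
compare (H): move=-1 vs pass=+1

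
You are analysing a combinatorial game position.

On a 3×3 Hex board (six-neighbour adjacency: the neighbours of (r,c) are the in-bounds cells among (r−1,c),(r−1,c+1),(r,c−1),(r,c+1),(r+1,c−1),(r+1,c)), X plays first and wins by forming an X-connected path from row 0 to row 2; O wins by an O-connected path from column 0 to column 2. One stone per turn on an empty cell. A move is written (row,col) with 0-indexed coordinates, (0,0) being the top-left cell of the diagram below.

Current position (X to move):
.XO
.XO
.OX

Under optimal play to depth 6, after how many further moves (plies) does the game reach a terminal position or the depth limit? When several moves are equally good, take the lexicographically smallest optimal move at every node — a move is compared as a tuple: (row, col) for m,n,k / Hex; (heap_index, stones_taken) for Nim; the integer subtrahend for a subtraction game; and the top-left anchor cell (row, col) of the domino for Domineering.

PV length from [.XO/.XO/.OX]: 1 ply

[.XO/.XO/.OX] X move#1: (0,0):-1/XXO/.XO/.OX, (1,0):-1/.XO/XXO/.OX, (2,0):+1/.XO/.XO/XOX*
[.XO/.XO/XOX] end (terminal -1, O#2); searched .XO/.XO/.OX to 6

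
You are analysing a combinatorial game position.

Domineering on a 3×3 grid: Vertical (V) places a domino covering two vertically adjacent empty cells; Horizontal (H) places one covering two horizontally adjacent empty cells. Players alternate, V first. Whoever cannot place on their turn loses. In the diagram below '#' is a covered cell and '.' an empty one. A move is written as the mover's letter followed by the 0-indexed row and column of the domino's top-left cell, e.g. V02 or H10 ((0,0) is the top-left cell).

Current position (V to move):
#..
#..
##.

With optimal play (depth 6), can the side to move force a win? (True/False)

[#../#../##.] V move#1: V01:+1/##./##./##.*, V02:+1/#.#/#.#/##., V12:-1/#../#.#/###
[##./##./##.] end (terminal -1, H#2); searched #../#../##. to 6

V winning at [#../#../##.]: True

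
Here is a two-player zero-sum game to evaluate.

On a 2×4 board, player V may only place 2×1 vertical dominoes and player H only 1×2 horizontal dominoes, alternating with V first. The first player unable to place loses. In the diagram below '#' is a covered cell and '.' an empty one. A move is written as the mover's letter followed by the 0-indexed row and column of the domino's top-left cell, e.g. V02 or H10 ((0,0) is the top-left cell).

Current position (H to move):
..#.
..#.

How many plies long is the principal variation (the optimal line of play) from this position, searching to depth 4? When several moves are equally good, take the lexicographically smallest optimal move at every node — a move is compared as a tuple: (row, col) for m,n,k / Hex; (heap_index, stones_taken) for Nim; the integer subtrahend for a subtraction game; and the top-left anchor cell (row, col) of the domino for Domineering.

ply 1, H at ..#./..#. | H00=+1→###./..#.*; H10=+1→..#./###.
ply 2, V at ###./..#. | V03=-1→####/..##*
ply 3, H at ####/..## | H10=+1→####/####*
ply 4: ####/#### is terminal -1 (V); from ..#./..#. depth 4

PV length from [..#./..#.]: 3 plies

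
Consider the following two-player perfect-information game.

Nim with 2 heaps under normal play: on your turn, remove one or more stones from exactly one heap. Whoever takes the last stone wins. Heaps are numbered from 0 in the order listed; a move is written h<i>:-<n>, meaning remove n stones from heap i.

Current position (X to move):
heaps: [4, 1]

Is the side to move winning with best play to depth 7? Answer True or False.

X winning at [(4,1)]: True

[(4,1)] X move#1: h0:-1:-1/(3,1), h0:-2:-1/(2,1), h0:-3:+1/(1,1)*, h0:-4:-1/(0,1), h1:-1:-1/(4,0)
[(1,1)] O move#2: h0:-1:-1/(0,1)*, h1:-1:-1/(1,0)
[(0,1)] X move#3: h1:-1:+1/(0,0)*
[(0,0)] end (terminal -1, O#4); searched (4,1) to 7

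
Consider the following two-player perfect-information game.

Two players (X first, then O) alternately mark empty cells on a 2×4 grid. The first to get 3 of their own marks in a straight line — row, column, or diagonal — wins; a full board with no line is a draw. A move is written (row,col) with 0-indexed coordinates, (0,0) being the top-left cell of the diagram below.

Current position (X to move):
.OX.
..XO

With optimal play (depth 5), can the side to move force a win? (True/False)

p1 X@[.OX./..XO]: (0,0)[XOX./..XO]+0* (0,3)[.OXX/..XO]+0 (1,0)[.OX./X.XO]+0 (1,1)[.OX./.XXO]+0
p2 O@[XOX./..XO]: (0,3)[XOXO/..XO]+0* (1,0)[XOX./O.XO]+0 (1,1)[XOX./.OXO]+0
p3 X@[XOXO/..XO]: (1,0)[XOXO/X.XO]+0* (1,1)[XOXO/.XXO]+0
p4 O@[XOXO/X.XO]: (1,1)[XOXO/XOXO]+0*
p5 X@[XOXO/XOXO] terminal +0; root [.OX./..XO] d5

X winning at [.OX./..XO]: False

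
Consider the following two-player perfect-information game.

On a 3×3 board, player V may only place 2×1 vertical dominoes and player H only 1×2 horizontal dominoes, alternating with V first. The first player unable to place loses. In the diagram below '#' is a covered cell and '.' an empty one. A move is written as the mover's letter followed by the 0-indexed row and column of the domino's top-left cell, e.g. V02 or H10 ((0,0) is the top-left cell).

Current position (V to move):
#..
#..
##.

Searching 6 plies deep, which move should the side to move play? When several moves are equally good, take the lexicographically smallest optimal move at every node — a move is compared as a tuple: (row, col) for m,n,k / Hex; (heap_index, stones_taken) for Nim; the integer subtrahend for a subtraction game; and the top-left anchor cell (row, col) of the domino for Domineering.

ply 1, V at #../#../##. | V01=+1→##./##./##.*; V02=+1→#.#/#.#/##.; V12=-1→#../#.#/###
ply 2: ##./##./##. is terminal -1 (H); from #../#../##. depth 6

V's best at [#../#../##.]: V01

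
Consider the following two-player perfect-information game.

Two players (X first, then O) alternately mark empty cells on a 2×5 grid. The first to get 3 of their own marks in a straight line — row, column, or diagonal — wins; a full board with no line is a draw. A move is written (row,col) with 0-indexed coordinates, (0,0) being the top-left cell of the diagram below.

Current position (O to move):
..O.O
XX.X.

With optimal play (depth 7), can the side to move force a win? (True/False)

O winning at [..O.O/XX.X.]: True

[..O.O/XX.X.] O move#1: (0,0):-1/O.O.O/XX.X., (0,1):-1/.OO.O/XX.X., (0,3):+1/..OOO/XX.X.*, (1,2):+0/..O.O/XXOX., (1,4):-1/..O.O/XX.XO
[..OOO/XX.X.] end (terminal -1, X#2); searched ..O.O/XX.X. to 7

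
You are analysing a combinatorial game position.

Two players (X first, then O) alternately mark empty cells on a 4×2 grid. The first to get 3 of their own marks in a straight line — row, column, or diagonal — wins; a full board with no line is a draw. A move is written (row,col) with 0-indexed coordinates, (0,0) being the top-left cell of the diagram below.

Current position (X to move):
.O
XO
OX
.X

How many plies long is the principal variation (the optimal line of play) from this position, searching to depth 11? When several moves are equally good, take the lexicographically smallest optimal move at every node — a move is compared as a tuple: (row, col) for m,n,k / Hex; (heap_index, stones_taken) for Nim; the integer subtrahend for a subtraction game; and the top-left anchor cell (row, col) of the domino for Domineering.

PV length from [.O/XO/OX/.X]: 2 plies

p1 X@[.O/XO/OX/.X]: (0,0)[XO/XO/OX/.X]+0* (3,0)[.O/XO/OX/XX]+0
p2 O@[XO/XO/OX/.X]: (3,0)[XO/XO/OX/OX]+0*
p3 X@[XO/XO/OX/OX] terminal +0; root [.O/XO/OX/.X] d11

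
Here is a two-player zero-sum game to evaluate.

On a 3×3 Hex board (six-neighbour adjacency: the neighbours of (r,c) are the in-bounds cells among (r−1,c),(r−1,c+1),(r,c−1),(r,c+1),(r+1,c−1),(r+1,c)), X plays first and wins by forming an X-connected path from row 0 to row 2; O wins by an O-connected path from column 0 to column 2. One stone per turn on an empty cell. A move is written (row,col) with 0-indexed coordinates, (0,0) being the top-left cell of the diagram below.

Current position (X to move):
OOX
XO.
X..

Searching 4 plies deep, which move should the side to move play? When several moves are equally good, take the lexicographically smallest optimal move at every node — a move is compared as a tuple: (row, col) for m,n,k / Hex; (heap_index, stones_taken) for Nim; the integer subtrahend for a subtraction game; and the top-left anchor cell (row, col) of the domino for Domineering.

p1 X@[OOX/XO./X..]: (1,2)[OOX/XOX/X..]+1* (2,1)[OOX/XO./XX.]-1 (2,2)[OOX/XO./X.X]-1
p2 O@[OOX/XOX/X..]: (2,1)[OOX/XOX/XO.]-1* (2,2)[OOX/XOX/X.O]-1
p3 X@[OOX/XOX/XO.]: (2,2)[OOX/XOX/XOX]+1*
p4 O@[OOX/XOX/XOX] terminal -1; root [OOX/XO./X..] d4

X's best at [OOX/XO./X..]: (1,2)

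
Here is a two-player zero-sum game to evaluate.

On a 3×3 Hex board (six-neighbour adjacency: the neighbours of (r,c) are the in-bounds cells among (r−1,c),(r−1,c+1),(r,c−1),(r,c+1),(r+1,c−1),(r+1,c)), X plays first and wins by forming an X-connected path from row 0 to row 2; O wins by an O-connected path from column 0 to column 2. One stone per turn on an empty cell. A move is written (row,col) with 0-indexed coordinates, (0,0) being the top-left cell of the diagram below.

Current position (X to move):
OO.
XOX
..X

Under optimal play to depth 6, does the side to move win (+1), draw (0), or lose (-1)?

value(OO./XOX/..X, X) = +1

ply 1, X at OO./XOX/..X | (0,2)=+1→OOX/XOX/..X*; (2,0)=-1→OO./XOX/X.X; (2,1)=-1→OO./XOX/.XX
ply 2: OOX/XOX/..X is terminal -1 (O); from OO./XOX/..X depth 6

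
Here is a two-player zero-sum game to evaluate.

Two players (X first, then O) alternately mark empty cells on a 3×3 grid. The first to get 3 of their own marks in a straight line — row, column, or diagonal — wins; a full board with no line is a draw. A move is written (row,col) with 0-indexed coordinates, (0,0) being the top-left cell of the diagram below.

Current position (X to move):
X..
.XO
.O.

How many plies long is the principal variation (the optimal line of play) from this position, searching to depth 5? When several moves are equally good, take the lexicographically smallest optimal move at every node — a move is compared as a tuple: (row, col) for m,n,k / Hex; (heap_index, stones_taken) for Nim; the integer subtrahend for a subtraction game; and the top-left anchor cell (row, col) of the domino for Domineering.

PV length from [X../.XO/.O.]: 3 plies

ply 1, X at X../.XO/.O. | (0,1)=+1→XX./.XO/.O.*; (0,2)=+1→X.X/.XO/.O.; (1,0)=+1→X../XXO/.O.; (2,0)=+1→X../.XO/XO.; (2,2)=+1→X../.XO/.OX
ply 2, O at XX./.XO/.O. | (0,2)=-1→XXO/.XO/.O.*; (1,0)=-1→XX./OXO/.O.; (2,0)=-1→XX./.XO/OO.; (2,2)=-1→XX./.XO/.OO
ply 3, X at XXO/.XO/.O. | (1,0)=-1→XXO/XXO/.O.; (2,0)=-1→XXO/.XO/XO.; (2,2)=+1→XXO/.XO/.OX*
ply 4: XXO/.XO/.OX is terminal -1 (O); from X../.XO/.O. depth 5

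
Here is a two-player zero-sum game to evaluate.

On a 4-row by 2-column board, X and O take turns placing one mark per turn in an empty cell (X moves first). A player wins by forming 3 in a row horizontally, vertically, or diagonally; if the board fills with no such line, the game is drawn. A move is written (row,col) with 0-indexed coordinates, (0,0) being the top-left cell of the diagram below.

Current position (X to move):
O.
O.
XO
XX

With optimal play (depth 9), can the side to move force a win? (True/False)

X winning at [O./O./XO/XX]: False

[O./O./XO/XX] X move#1: (0,1):+0/OX/O./XO/XX*, (1,1):+0/O./OX/XO/XX
[OX/O./XO/XX] O move#2: (1,1):+0/OX/OO/XO/XX*
[OX/OO/XO/XX] end (terminal +0, X#3); searched O./O./XO/XX to 9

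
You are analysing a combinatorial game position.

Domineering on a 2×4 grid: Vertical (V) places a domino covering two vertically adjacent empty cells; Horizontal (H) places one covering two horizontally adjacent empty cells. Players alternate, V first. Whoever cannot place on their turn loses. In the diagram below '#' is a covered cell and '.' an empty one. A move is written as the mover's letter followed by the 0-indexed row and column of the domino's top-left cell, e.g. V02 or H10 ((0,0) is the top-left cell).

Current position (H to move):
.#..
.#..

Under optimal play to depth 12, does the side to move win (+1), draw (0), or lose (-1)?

value(.#../.#.., H) = +1

p1 H@[.#../.#..]: H02[.###/.#..]+1* H12[.#../.###]+1
p2 V@[.###/.#..]: V00[####/##..]-1*
p3 H@[####/##..]: H12[####/####]+1*
p4 V@[####/####] terminal -1; root [.#../.#..] d12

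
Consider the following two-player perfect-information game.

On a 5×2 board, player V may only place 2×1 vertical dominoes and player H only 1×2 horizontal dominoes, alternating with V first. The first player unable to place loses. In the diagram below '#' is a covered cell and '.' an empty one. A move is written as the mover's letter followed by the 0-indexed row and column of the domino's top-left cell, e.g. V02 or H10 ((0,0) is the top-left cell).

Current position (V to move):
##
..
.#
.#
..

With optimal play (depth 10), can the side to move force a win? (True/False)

V winning at [##/../.#/.#/..]: False

p1 V@[##/../.#/.#/..]: V10[##/#./##/.#/..]-1* V20[##/../##/##/..]-1 V30[##/../.#/##/#.]-1
p2 H@[##/#./##/.#/..]: H40[##/#./##/.#/##]+1*
p3 V@[##/#./##/.#/##] terminal -1; root [##/../.#/.#/..] d10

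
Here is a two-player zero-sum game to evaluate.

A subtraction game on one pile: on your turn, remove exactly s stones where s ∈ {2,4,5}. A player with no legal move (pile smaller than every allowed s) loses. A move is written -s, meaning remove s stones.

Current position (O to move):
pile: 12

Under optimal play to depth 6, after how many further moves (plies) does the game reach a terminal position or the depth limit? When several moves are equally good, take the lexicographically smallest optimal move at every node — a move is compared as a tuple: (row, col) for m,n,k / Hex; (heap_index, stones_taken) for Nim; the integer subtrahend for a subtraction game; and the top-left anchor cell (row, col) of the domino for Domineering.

p1 O@[12]: -2[10]-1 -4[8]+1* -5[7]+1
p2 X@[8]: -2[6]-1* -4[4]-1 -5[3]-1
p3 O@[6]: -2[4]-1 -4[2]-1 -5[1]+1*
p4 X@[1] terminal -1; root [12] d6

PV length from [12]: 3 plies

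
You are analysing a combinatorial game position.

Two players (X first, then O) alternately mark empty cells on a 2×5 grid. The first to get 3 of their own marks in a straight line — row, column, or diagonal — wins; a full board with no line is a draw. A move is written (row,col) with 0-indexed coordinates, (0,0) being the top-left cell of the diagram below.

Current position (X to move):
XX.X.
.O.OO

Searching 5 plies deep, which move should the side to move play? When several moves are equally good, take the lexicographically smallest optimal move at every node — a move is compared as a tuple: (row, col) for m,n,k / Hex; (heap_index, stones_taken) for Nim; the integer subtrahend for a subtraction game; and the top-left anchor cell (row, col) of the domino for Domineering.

p1 X@[XX.X./.O.OO]: (0,2)[XXXX./.O.OO]+1* (0,4)[XX.XX/.O.OO]-1 (1,0)[XX.X./XO.OO]-1 (1,2)[XX.X./.OXOO]+0
p2 O@[XXXX./.O.OO] terminal -1; root [XX.X./.O.OO] d5

X's best at [XX.X./.O.OO]: (0,2)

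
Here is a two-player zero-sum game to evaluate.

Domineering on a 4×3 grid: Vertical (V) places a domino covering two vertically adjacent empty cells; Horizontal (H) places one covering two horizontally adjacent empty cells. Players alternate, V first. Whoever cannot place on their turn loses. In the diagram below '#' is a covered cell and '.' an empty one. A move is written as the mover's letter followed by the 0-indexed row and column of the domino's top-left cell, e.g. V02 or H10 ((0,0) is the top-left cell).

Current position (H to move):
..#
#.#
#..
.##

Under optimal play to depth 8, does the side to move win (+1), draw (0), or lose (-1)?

[..#/#.#/#../.##] H move#1: H00:-1/###/#.#/#../.##*, H21:-1/..#/#.#/###/.##
[###/#.#/#../.##] V move#2: V11:+1/###/###/##./.##*
[###/###/##./.##] end (terminal -1, H#3); searched ..#/#.#/#../.## to 8

value(..#/#.#/#../.##, H) = -1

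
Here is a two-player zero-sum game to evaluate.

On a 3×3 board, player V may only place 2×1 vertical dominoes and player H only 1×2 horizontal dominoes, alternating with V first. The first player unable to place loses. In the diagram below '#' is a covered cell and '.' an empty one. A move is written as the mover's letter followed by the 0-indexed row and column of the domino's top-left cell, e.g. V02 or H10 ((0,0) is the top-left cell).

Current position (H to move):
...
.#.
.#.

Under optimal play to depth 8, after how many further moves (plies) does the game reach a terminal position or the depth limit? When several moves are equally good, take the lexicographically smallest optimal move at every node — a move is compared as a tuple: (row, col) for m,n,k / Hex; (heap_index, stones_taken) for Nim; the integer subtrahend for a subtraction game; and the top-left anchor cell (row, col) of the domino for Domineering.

p1 H@[.../.#./.#.]: H00[##./.#./.#.]-1* H01[.##/.#./.#.]-1
p2 V@[##./.#./.#.]: V02[###/.##/.#.]+1* V10[##./##./##.]+1 V12[##./.##/.##]+1
p3 H@[###/.##/.#.] terminal -1; root [.../.#./.#.] d8

PV length from [.../.#./.#.]: 2 plies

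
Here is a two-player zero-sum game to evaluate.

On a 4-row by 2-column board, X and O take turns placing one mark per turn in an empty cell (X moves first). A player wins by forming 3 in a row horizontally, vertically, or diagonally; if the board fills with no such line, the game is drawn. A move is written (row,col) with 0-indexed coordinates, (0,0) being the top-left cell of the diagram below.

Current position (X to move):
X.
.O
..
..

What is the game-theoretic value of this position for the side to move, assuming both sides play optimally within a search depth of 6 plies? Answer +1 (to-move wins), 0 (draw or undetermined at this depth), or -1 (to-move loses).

p1 X@[X./.O/../..]: (0,1)[XX/.O/../..]+0* (1,0)[X./XO/../..]+0 (2,0)[X./.O/X./..]+0 (2,1)[X./.O/.X/..]+0 (3,0)[X./.O/../X.]-1 (3,1)[X./.O/../.X]+0
p2 O@[XX/.O/../..]: (1,0)[XX/OO/../..]+0* (2,0)[XX/.O/O./..]+0 (2,1)[XX/.O/.O/..]+0 (3,0)[XX/.O/../O.]+0 (3,1)[XX/.O/../.O]+0
p3 X@[XX/OO/../..]: (2,0)[XX/OO/X./..]+0* (2,1)[XX/OO/.X/..]+0 (3,0)[XX/OO/../X.]+0 (3,1)[XX/OO/../.X]+0
p4 O@[XX/OO/X./..]: (2,1)[XX/OO/XO/..]+0* (3,0)[XX/OO/X./O.]+0 (3,1)[XX/OO/X./.O]+0
p5 X@[XX/OO/XO/..]: (3,0)[XX/OO/XO/X.]-1 (3,1)[XX/OO/XO/.X]+0*
p6 O@[XX/OO/XO/.X]: (3,0)[XX/OO/XO/OX]+0*
p7 X@[XX/OO/XO/OX] terminal +0; root [X./.O/../..] d6

value(X./.O/../.., X) = 0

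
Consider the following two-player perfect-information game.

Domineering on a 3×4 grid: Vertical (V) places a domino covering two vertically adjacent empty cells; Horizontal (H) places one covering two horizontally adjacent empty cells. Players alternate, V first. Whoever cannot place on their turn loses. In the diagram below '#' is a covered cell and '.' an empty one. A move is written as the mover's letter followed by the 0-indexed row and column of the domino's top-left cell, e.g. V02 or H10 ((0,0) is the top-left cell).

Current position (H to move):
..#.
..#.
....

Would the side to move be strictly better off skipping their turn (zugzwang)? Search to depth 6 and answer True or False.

[..#./..#./....] H move#1: H00:-1/###./..#./...., H10:+1/..#./###./....*, H20:-1/..#./..#./##.., H21:-1/..#./..#./.##., H22:-1/..#./..#./..##
[..#./###./....] V move#2: V03:-1/..##/####/....*, V13:-1/..#./####/...#
[..##/####/....] H move#3: H00:+1/####/####/....*, H20:+1/..##/####/##.., H21:+1/..##/####/.##., H22:+1/..##/####/..##
[####/####/....] end (terminal -1, V#4); searched ..#./..#./.... to 6
pass branch (V moves first from the same position):
  | [..#./..#./....] V move#1: V00:+1/#.#./#.#./....*, V01:+1/.##./.##./...., V03:-1/..##/..##/...., V10:+1/..#./#.#./#..., V11:+1/..#./.##./.#.., V13:-1/..#./..##/...#
  | [#.#./#.#./....] H move#2: H20:-1/#.#./#.#./##..*, H21:-1/#.#./#.#./.##., H22:-1/#.#./#.#./..##
  | [#.#./#.#./##..] V move#3: V01:+1/###./###./##..*, V03:+1/#.##/#.##/##.., V13:+1/#.#./#.##/##.#
  | [###./###./##..] H move#4: H22:-1/###./###./####*
  | [###./###./####] V move#5: V03:+1/####/####/####*
  | [####/####/####] end (terminal -1, H#6); searched ..#./..#./.... to 6
H moving scores +1; H passing scores -1

zugzwang(..#./..#./...., H) = False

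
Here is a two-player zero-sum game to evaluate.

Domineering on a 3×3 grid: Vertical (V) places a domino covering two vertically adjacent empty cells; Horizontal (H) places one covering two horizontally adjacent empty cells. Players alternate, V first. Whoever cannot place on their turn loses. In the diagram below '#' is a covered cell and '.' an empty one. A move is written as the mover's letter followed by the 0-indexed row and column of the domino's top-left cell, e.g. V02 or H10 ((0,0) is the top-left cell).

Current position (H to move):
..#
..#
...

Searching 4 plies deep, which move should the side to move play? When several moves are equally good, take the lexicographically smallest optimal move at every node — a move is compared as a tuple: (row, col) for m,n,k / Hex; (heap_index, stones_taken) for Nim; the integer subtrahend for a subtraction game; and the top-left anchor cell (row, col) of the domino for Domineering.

p1 H@[..#/..#/...]: H00[###/..#/...]-1 H10[..#/###/...]+1* H20[..#/..#/##.]-1 H21[..#/..#/.##]-1
p2 V@[..#/###/...] terminal -1; root [..#/..#/...] d4

H's best at [..#/..#/...]: H10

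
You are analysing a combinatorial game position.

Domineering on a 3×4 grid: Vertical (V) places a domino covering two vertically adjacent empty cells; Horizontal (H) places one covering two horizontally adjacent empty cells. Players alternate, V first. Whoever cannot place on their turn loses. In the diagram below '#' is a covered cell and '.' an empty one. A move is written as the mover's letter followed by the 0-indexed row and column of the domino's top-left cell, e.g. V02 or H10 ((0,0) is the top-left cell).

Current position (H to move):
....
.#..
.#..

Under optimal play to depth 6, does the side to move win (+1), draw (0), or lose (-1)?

[..../.#../.#..] H move#1: H00:-1/##../.#../.#.., H01:-1/.##./.#../.#.., H02:-1/..##/.#../.#.., H12:+1/..../.###/.#..*, H22:-1/..../.#../.###
[..../.###/.#..] V move#2: V00:-1/#.../####/.#..*, V10:-1/..../####/##..
[#.../####/.#..] H move#3: H01:+1/###./####/.#..*, H02:+1/#.##/####/.#.., H22:+1/#.../####/.###
[###./####/.#..] end (terminal -1, V#4); searched ..../.#../.#.. to 6

value(..../.#../.#.., H) = +1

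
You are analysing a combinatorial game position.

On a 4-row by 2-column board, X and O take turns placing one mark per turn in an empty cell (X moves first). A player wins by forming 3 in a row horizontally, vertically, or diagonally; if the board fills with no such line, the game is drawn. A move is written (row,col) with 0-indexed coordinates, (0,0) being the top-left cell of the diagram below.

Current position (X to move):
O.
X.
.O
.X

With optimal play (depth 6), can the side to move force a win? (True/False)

p1 X@[O./X./.O/.X]: (0,1)[OX/X./.O/.X]+0* (1,1)[O./XX/.O/.X]+0 (2,0)[O./X./XO/.X]+0 (3,0)[O./X./.O/XX]+0
p2 O@[OX/X./.O/.X]: (1,1)[OX/XO/.O/.X]+0* (2,0)[OX/X./OO/.X]+0 (3,0)[OX/X./.O/OX]+0
p3 X@[OX/XO/.O/.X]: (2,0)[OX/XO/XO/.X]+0* (3,0)[OX/XO/.O/XX]+0
p4 O@[OX/XO/XO/.X]: (3,0)[OX/XO/XO/OX]+0*
p5 X@[OX/XO/XO/OX] terminal +0; root [O./X./.O/.X] d6

X winning at [O./X./.O/.X]: False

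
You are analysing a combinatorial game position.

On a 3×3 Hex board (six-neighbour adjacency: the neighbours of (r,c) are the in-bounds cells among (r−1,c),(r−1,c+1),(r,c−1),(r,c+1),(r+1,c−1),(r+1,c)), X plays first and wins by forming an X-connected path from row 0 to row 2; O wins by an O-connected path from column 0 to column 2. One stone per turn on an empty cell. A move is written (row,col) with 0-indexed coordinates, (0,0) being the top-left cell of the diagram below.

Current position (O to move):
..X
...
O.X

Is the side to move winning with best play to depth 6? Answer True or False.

ply 1, O at ..X/.../O.X | (0,0)=-1→O.X/.../O.X; (0,1)=-1→.OX/.../O.X; (1,0)=-1→..X/O../O.X; (1,1)=-1→..X/.O./O.X; (1,2)=+1→..X/..O/O.X*; (2,1)=-1→..X/.../OOX
ply 2, X at ..X/..O/O.X | (0,0)=-1→X.X/..O/O.X*; (0,1)=-1→.XX/..O/O.X; (1,0)=-1→..X/X.O/O.X; (1,1)=-1→..X/.XO/O.X; (2,1)=-1→..X/..O/OXX
ply 3, O at X.X/..O/O.X | (0,1)=+1→XOX/..O/O.X*; (1,0)=+1→X.X/O.O/O.X; (1,1)=+1→X.X/.OO/O.X; (2,1)=+1→X.X/..O/OOX
ply 4, X at XOX/..O/O.X | (1,0)=-1→XOX/X.O/O.X*; (1,1)=-1→XOX/.XO/O.X; (2,1)=-1→XOX/..O/OXX
ply 5, O at XOX/X.O/O.X | (1,1)=+1→XOX/XOO/O.X*; (2,1)=+1→XOX/X.O/OOX
ply 6: XOX/XOO/O.X is terminal -1 (X); from ..X/.../O.X depth 6

O winning at [..X/.../O.X]: True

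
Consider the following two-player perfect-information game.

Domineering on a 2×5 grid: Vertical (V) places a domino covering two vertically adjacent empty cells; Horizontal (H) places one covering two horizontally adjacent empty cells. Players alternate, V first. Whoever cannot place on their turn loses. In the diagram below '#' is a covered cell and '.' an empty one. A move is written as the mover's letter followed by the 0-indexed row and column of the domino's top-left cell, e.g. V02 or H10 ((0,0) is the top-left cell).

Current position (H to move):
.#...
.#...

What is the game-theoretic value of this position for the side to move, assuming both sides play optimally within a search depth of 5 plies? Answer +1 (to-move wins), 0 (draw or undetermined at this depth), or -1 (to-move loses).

ply 1, H at .#.../.#... | H02=-1→.###./.#...*; H03=-1→.#.##/.#...; H12=-1→.#.../.###.; H13=-1→.#.../.#.##
ply 2, V at .###./.#... | V00=-1→####./##...; V04=+1→.####/.#..#*
ply 3, H at .####/.#..# | H12=-1→.####/.####*
ply 4, V at .####/.#### | V00=+1→#####/#####*
ply 5: #####/##### is terminal -1 (H); from .#.../.#... depth 5

value(.#.../.#..., H) = -1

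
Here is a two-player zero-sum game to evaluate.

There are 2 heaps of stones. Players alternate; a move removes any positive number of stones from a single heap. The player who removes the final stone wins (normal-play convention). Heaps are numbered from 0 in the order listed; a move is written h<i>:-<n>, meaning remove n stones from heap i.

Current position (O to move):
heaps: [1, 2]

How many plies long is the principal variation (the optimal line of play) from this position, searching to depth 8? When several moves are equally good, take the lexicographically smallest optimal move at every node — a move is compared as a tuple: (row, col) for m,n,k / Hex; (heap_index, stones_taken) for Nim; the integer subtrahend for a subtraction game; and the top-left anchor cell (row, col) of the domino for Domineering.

PV length from [(1,2)]: 3 plies

[(1,2)] O move#1: h0:-1:-1/(0,2), h1:-1:+1/(1,1)*, h1:-2:-1/(1,0)
[(1,1)] X move#2: h0:-1:-1/(0,1)*, h1:-1:-1/(1,0)
[(0,1)] O move#3: h1:-1:+1/(0,0)*
[(0,0)] end (terminal -1, X#4); searched (1,2) to 8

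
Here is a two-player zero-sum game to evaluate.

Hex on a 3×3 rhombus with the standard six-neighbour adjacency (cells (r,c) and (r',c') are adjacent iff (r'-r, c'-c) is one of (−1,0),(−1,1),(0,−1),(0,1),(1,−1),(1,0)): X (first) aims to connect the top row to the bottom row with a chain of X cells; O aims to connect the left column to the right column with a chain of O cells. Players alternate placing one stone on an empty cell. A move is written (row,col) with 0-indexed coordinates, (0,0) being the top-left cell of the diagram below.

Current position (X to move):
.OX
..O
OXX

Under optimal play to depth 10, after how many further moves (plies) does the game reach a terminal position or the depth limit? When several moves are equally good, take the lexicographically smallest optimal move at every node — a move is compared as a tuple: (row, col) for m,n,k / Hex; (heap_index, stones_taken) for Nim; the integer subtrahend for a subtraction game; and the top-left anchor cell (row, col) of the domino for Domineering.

ply 1, X at .OX/..O/OXX | (0,0)=-1→XOX/..O/OXX; (1,0)=-1→.OX/X.O/OXX; (1,1)=+1→.OX/.XO/OXX*
ply 2: .OX/.XO/OXX is terminal -1 (O); from .OX/..O/OXX depth 10

PV length from [.OX/..O/OXX]: 1 ply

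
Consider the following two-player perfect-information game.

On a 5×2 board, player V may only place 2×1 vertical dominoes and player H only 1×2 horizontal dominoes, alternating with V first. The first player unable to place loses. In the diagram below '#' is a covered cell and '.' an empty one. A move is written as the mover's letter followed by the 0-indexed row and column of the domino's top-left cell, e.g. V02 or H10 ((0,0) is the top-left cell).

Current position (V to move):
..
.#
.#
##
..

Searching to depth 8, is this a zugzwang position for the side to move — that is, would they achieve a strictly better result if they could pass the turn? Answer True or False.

[../.#/.#/##/..] V move#1: V00:-1/#./##/.#/##/..*, V10:-1/../##/##/##/..
[#./##/.#/##/..] H move#2: H40:+1/#./##/.#/##/##*
[#./##/.#/##/##] end (terminal -1, V#3); searched ../.#/.#/##/.. to 8
pass branch (H moves first from the same position):
  | [../.#/.#/##/..] H move#1: H00:+1/##/.#/.#/##/..*, H40:-1/../.#/.#/##/##
  | [##/.#/.#/##/..] V move#2: V10:-1/##/##/##/##/..*
  | [##/##/##/##/..] H move#3: H40:+1/##/##/##/##/##*
  | [##/##/##/##/##] end (terminal -1, V#4); searched ../.#/.#/##/.. to 8
V moving scores -1; V passing scores -1

zugzwang(../.#/.#/##/.., V) = False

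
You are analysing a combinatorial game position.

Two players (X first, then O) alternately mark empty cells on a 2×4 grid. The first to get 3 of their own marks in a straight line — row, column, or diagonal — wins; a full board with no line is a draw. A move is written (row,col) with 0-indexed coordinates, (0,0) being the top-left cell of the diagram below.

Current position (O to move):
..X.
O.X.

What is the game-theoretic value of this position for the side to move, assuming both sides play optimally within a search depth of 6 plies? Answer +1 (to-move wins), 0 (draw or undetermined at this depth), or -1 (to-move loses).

value(..X./O.X., O) = 0

ply 1, O at ..X./O.X. | (0,0)=+0→O.X./O.X.*; (0,1)=+0→.OX./O.X.; (0,3)=+0→..XO/O.X.; (1,1)=-1→..X./OOX.; (1,3)=-1→..X./O.XO
ply 2, X at O.X./O.X. | (0,1)=+0→OXX./O.X.*; (0,3)=+0→O.XX/O.X.; (1,1)=+0→O.X./OXX.; (1,3)=+0→O.X./O.XX
ply 3, O at OXX./O.X. | (0,3)=+0→OXXO/O.X.*; (1,1)=-1→OXX./OOX.; (1,3)=-1→OXX./O.XO
ply 4, X at OXXO/O.X. | (1,1)=+0→OXXO/OXX.*; (1,3)=+0→OXXO/O.XX
ply 5, O at OXXO/OXX. | (1,3)=+0→OXXO/OXXO*
ply 6: OXXO/OXXO is terminal +0 (X); from ..X./O.X. depth 6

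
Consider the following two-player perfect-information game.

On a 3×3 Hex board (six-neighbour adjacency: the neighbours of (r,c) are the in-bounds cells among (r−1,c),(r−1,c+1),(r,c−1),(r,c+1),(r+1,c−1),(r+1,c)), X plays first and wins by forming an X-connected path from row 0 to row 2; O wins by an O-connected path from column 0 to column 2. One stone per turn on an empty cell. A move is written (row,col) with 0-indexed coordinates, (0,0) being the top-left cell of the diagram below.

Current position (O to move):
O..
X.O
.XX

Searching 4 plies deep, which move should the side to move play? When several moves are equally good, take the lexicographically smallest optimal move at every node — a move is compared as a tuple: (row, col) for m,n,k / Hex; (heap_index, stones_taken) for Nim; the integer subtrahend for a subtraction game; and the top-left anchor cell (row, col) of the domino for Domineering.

O's best at [O../X.O/.XX]: (0,1)

[O../X.O/.XX] O move#1: (0,1):+1/OO./X.O/.XX*, (0,2):-1/O.O/X.O/.XX, (1,1):+1/O../XOO/.XX, (2,0):-1/O../X.O/OXX
[OO./X.O/.XX] X move#2: (0,2):-1/OOX/X.O/.XX*, (1,1):-1/OO./XXO/.XX, (2,0):-1/OO./X.O/XXX
[OOX/X.O/.XX] O move#3: (1,1):+1/OOX/XOO/.XX*, (2,0):-1/OOX/X.O/OXX
[OOX/XOO/.XX] end (terminal -1, X#4); searched O../X.O/.XX to 4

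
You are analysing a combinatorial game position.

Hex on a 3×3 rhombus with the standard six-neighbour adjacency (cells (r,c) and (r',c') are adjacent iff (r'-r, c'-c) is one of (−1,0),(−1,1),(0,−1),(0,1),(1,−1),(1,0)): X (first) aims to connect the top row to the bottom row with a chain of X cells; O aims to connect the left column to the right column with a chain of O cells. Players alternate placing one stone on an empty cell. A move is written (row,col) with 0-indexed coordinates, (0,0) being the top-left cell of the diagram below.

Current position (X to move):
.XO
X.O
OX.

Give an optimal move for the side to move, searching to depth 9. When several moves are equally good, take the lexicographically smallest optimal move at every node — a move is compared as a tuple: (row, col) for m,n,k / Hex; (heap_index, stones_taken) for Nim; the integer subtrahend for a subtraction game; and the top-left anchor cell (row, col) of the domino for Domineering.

X's best at [.XO/X.O/OX.]: (1,1)

p1 X@[.XO/X.O/OX.]: (0,0)[XXO/X.O/OX.]-1 (1,1)[.XO/XXO/OX.]+1* (2,2)[.XO/X.O/OXX]-1
p2 O@[.XO/XXO/OX.] terminal -1; root [.XO/X.O/OX.] d9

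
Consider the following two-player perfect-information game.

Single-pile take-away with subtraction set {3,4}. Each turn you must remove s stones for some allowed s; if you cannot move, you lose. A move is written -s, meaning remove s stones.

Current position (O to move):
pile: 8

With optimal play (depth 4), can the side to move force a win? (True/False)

O winning at [8]: False

ply 1, O at 8 | -3=-1→5*; -4=-1→4
ply 2, X at 5 | -3=+1→2*; -4=+1→1
ply 3: 2 is terminal -1 (O); from 8 depth 4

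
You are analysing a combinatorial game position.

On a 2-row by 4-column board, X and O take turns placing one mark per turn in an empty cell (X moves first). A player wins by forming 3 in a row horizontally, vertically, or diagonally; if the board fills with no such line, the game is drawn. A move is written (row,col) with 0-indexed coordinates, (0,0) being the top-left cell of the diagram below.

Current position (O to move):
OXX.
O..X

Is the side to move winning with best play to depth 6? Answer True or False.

ply 1, O at OXX./O..X | (0,3)=+0→OXXO/O..X*; (1,1)=-1→OXX./OO.X; (1,2)=-1→OXX./O.OX
ply 2, X at OXXO/O..X | (1,1)=+0→OXXO/OX.X*; (1,2)=+0→OXXO/O.XX
ply 3, O at OXXO/OX.X | (1,2)=+0→OXXO/OXOX*
ply 4: OXXO/OXOX is terminal +0 (X); from OXX./O..X depth 6

O winning at [OXX./O..X]: False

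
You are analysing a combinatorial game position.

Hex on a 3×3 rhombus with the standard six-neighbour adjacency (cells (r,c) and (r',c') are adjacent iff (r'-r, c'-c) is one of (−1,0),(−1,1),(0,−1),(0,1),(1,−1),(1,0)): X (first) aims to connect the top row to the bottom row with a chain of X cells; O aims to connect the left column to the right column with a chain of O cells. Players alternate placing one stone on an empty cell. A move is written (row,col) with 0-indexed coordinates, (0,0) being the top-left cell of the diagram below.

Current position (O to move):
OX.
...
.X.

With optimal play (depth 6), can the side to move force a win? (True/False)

O winning at [OX./.../.X.]: True

ply 1, O at OX./.../.X. | (0,2)=-1→OXO/.../.X.; (1,0)=-1→OX./O../.X.; (1,1)=+1→OX./.O./.X.*; (1,2)=-1→OX./..O/.X.; (2,0)=-1→OX./.../OX.; (2,2)=-1→OX./.../.XO
ply 2, X at OX./.O./.X. | (0,2)=-1→OXX/.O./.X.*; (1,0)=-1→OX./XO./.X.; (1,2)=-1→OX./.OX/.X.; (2,0)=-1→OX./.O./XX.; (2,2)=-1→OX./.O./.XX
ply 3, O at OXX/.O./.X. | (1,0)=-1→OXX/OO./.X.; (1,2)=+1→OXX/.OO/.X.*; (2,0)=-1→OXX/.O./OX.; (2,2)=-1→OXX/.O./.XO
ply 4, X at OXX/.OO/.X. | (1,0)=-1→OXX/XOO/.X.*; (2,0)=-1→OXX/.OO/XX.; (2,2)=-1→OXX/.OO/.XX
ply 5, O at OXX/XOO/.X. | (2,0)=+1→OXX/XOO/OX.*; (2,2)=-1→OXX/XOO/.XO
ply 6: OXX/XOO/OX. is terminal -1 (X); from OX./.../.X. depth 6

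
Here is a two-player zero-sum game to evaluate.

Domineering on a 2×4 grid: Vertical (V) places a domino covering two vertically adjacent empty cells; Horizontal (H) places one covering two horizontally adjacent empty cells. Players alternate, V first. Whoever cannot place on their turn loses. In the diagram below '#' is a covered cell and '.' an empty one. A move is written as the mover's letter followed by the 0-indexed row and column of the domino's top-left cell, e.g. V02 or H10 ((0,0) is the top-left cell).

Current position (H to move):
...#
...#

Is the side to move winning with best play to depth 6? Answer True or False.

H winning at [...#/...#]: True

[...#/...#] H move#1: H00:+1/##.#/...#*, H01:+1/.###/...#, H10:+1/...#/##.#, H11:+1/...#/.###
[##.#/...#] V move#2: V02:-1/####/..##*
[####/..##] H move#3: H10:+1/####/####*
[####/####] end (terminal -1, V#4); searched ...#/...# to 6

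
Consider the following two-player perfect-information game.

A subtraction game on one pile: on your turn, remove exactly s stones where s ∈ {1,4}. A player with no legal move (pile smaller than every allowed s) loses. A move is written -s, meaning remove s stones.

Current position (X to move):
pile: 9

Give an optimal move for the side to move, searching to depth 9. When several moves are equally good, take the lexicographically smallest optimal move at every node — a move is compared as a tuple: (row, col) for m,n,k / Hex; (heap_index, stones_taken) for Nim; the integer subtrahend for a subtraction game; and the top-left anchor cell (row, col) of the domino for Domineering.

X's best at [9]: -4

p1 X@[9]: -1[8]-1 -4[5]+1*
p2 O@[5]: -1[4]-1* -4[1]-1
p3 X@[4]: -1[3]-1 -4[0]+1*
p4 O@[0] terminal -1; root [9] d9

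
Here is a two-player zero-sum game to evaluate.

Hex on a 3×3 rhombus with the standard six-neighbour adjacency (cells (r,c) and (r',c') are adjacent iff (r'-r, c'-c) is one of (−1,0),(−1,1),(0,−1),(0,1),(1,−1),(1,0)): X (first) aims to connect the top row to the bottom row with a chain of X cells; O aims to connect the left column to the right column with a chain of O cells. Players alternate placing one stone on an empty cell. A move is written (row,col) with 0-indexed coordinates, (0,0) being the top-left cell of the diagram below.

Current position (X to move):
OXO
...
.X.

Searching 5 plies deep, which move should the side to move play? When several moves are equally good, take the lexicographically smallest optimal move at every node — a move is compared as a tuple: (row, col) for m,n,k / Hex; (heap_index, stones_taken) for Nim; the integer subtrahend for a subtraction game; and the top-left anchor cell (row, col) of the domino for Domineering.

p1 X@[OXO/.../.X.]: (1,0)[OXO/X../.X.]+1* (1,1)[OXO/.X./.X.]+1 (1,2)[OXO/..X/.X.]-1 (2,0)[OXO/.../XX.]+1 (2,2)[OXO/.../.XX]-1
p2 O@[OXO/X../.X.]: (1,1)[OXO/XO./.X.]-1* (1,2)[OXO/X.O/.X.]-1 (2,0)[OXO/X../OX.]-1 (2,2)[OXO/X../.XO]-1
p3 X@[OXO/XO./.X.]: (1,2)[OXO/XOX/.X.]-1 (2,0)[OXO/XO./XX.]+1* (2,2)[OXO/XO./.XX]-1
p4 O@[OXO/XO./XX.] terminal -1; root [OXO/.../.X.] d5

X's best at [OXO/.../.X.]: (1,0)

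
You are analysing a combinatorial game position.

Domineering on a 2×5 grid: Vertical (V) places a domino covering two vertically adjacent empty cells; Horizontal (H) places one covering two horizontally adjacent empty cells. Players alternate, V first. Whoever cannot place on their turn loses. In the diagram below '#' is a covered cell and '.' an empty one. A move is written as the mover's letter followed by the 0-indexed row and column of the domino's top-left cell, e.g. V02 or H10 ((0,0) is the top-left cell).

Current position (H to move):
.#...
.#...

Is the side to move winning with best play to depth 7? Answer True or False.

p1 H@[.#.../.#...]: H02[.###./.#...]-1* H03[.#.##/.#...]-1 H12[.#.../.###.]-1 H13[.#.../.#.##]-1
p2 V@[.###./.#...]: V00[####./##...]-1 V04[.####/.#..#]+1*
p3 H@[.####/.#..#]: H12[.####/.####]-1*
p4 V@[.####/.####]: V00[#####/#####]+1*
p5 H@[#####/#####] terminal -1; root [.#.../.#...] d7

H winning at [.#.../.#...]: False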